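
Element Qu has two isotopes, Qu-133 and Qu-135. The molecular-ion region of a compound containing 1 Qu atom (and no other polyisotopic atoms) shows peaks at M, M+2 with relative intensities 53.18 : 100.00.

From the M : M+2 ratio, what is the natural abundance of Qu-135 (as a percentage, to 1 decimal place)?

65.3%

Write p for the Qu-133 fraction. I(M+2)/I(M) = [C(1,1)·p^0·(1−p)] / p^1 = 1·(1−p)/p = 100.00/53.18 = 1.8804
(1−p)/p = 1.8804/1 = 1.8804  ⇒  p = 1/(1 + 1.8804) = 0.3472
Qu-133: 34.7%, Qu-135: 65.3%.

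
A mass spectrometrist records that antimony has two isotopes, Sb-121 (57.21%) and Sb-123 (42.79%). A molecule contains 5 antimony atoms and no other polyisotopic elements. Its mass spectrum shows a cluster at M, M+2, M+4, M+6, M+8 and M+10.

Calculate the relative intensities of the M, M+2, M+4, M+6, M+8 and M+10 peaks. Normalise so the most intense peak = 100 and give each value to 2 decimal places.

17.88 : 66.85 : 100.00 : 74.79 : 27.97 : 4.18

The 5 Sb atoms are independent, so intensities follow the terms of (0.5721 + 0.4279)^5.
P(M) = 0.5721^5 = 0.061286
P(M+2) = 5 × 0.5721^4 × 0.4279^1 = 0.229192
P(M+4) = 10 × 0.5721^3 × 0.4279^2 = 0.342847
P(M+6) = 10 × 0.5721^2 × 0.4279^3 = 0.256431
P(M+8) = 5 × 0.5721^1 × 0.4279^4 = 0.095898
P(M+10) = 0.4279^5 = 0.014345
The M+4 peak is largest (0.342847); scaling to 100 gives 17.88 : 66.85 : 100.00 : 74.79 : 27.97 : 4.18.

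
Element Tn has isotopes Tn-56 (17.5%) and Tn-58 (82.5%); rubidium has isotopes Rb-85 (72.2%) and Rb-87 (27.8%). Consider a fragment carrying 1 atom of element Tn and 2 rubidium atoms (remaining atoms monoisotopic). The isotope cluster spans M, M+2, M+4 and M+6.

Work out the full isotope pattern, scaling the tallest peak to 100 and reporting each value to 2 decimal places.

Element Tn pattern (n=1): 0.1750 : 0.8250
Rubidium pattern (n=2): 0.521284 : 0.401432 : 0.077284
Convolve the two distributions (both contribute in 2-u steps):
  M: 0.1750×0.521284 = 0.091225
  M+2: 0.1750×0.401432 + 0.8250×0.521284 = 0.500310
  M+4: 0.1750×0.077284 + 0.8250×0.401432 = 0.344706
  M+6: 0.8250×0.077284 = 0.063759
Scale to base peak (0.500310) = 100: 18.23 : 100.00 : 68.90 : 12.74

18.23 : 100.00 : 68.90 : 12.74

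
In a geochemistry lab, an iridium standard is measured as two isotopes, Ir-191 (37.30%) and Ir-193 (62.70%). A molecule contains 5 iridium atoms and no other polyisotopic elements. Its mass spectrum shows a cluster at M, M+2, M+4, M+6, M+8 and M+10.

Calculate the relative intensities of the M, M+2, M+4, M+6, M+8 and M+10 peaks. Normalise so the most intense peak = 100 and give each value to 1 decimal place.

2.1 : 17.7 : 59.5 : 100.0 : 84.0 : 28.3

Expanding (0.3730 + 0.6270)^5:
P(M) = 0.3730^5 = 0.007220
P(M+2) = 5 × 0.3730^4 × 0.6270^1 = 0.060684
P(M+4) = 10 × 0.3730^3 × 0.6270^2 = 0.204015
P(M+6) = 10 × 0.3730^2 × 0.6270^3 = 0.342942
P(M+8) = 5 × 0.3730^1 × 0.6270^4 = 0.288237
P(M+10) = 0.6270^5 = 0.096903
The M+6 peak is largest (0.342942); scaling to 100 gives 2.1 : 17.7 : 59.5 : 100.0 : 84.0 : 28.3.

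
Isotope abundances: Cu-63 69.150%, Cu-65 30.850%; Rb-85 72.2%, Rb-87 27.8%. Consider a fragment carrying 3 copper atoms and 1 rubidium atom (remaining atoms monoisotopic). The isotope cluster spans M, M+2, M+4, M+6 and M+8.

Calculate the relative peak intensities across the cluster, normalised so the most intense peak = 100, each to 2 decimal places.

Copper pattern (n=3): 0.33065611 : 0.44254842 : 0.19743483 : 0.02936064
Rubidium pattern (n=1): 0.7220 : 0.2780
Convolve the two distributions (both contribute in 2-u steps):
  M: 0.33065611×0.7220 = 0.238734
  M+2: 0.33065611×0.2780 + 0.44254842×0.7220 = 0.411442
  M+4: 0.44254842×0.2780 + 0.19743483×0.7220 = 0.265576
  M+6: 0.19743483×0.2780 + 0.02936064×0.7220 = 0.076085
  M+8: 0.02936064×0.2780 = 0.008162
Scale to base peak (0.411442) = 100: 58.02 : 100.00 : 64.55 : 18.49 : 1.98

58.02 : 100.00 : 64.55 : 18.49 : 1.98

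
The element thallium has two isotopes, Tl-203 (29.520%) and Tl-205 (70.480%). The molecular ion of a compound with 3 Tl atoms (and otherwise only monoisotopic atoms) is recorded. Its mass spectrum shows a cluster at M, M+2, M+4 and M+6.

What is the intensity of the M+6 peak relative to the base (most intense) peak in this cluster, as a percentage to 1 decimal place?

79.6%

Term probabilities: M 0.0257, M+2 0.1843, M+4 0.4399, M+6 0.3501. Base peak = M+4.
P(M+4) = C(3,2) × 0.29520^1 × 0.70480^2 = 3 × 0.2952 × 0.49674304 = 0.439916 (base)
P(M+6) = C(3,3) × 0.29520^0 × 0.70480^3 = 1 × 1.0000 × 0.35010449 = 0.350104
Relative intensity = 0.350104 / 0.439916 × 100 = 79.6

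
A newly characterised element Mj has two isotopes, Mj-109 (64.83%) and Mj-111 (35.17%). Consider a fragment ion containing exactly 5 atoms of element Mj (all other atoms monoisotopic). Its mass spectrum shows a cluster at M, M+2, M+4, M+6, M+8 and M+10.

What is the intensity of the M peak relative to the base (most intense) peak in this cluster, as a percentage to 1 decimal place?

34.0%

(0.6483 + 0.3517)^5 gives M 0.1145, M+2 0.3106, M+4 0.3370, M+6 0.1828, M+8 0.0496, M+10 0.0054; the largest is M+4.
P(M+4) = C(5,2) × 0.6483^3 × 0.3517^2 = 10 × 0.27247588 × 0.12369289 = 0.337033 (base)
P(M) = C(5,0) × 0.6483^5 × 0.3517^0 = 1 × 0.11451968 × 1.0000 = 0.114520
Relative intensity = 0.114520 / 0.337033 × 100 = 34.0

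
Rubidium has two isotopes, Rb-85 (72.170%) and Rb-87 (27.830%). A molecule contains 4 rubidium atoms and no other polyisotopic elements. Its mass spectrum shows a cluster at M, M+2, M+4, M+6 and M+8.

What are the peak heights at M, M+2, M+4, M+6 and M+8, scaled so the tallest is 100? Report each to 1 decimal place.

64.8 : 100.0 : 57.8 : 14.9 : 1.4

Expanding (0.72170 + 0.27830)^4:
P(M) = 0.72170^4 = 0.271286
P(M+2) = 4 × 0.72170^3 × 0.27830^1 = 0.418450
P(M+4) = 6 × 0.72170^2 × 0.27830^2 = 0.242042
P(M+6) = 4 × 0.72170^1 × 0.27830^3 = 0.062224
P(M+8) = 0.27830^4 = 0.005999
The M+2 peak is largest (0.418450); scaling to 100 gives 64.8 : 100.0 : 57.8 : 14.9 : 1.4.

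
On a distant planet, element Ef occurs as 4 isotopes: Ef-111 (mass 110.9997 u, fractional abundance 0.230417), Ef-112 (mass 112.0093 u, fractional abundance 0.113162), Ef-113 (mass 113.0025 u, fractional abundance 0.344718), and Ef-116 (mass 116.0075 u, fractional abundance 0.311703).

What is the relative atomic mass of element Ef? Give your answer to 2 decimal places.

113.37 u

The abundance-weighted mean is 0.230417 × 110.9997 + 0.113162 × 112.0093 + 0.344718 × 113.0025 + 0.311703 × 116.0075
= 25.57622 + 12.67520 + 38.95400 + 36.15989 = 113.36531 u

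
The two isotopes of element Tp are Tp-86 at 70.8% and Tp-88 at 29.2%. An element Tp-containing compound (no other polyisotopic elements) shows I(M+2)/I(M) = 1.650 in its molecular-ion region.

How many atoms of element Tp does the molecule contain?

With n Tp atoms, P(M+2)/P(M) = C(n,1)·p^(n−1)q / p^n = n·q/p = n · 0.292/0.708.
n = 1.650 × 0.708/0.292 = 4.00 ≈ 4

4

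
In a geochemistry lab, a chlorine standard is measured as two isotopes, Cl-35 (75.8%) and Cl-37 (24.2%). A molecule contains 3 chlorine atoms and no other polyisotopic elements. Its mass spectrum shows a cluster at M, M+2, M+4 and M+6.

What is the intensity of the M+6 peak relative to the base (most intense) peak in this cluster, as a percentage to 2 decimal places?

3.25%

(0.758 + 0.242)^3 gives M 0.4355, M+2 0.4171, M+4 0.1332, M+6 0.0142; the largest is M.
P(M) = C(3,0) × 0.758^3 × 0.242^0 = 1 × 0.43551951 × 1.0000 = 0.435520 (base)
P(M+6) = C(3,3) × 0.758^0 × 0.242^3 = 1 × 1.0000 × 0.01417249 = 0.014172
Relative intensity = 0.014172 / 0.435520 × 100 = 3.25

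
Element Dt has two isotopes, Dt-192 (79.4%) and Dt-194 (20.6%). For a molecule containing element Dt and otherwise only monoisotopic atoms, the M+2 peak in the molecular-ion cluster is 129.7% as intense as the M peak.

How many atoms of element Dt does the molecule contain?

For n independent Dt atoms, I(M+2)/I(M) = n · (abundance Dt-194) / (abundance Dt-192) = n · 0.206/0.794.
n = 1.297 × 0.794/0.206 = 5.00 ≈ 5

5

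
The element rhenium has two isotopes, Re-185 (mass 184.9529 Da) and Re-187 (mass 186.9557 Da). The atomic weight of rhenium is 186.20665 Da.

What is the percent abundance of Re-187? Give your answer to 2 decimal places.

With x = fraction of Re-185 (so Re-187 is 1 − x):
184.9529·x + 186.9557·(1 − x) = 186.20665
(184.9529 − 186.9557)·x = 186.20665 − 186.9557
x = -0.74905 / -2.0028 = 0.37400 → 37.40% Re-185, 62.60% Re-187.

62.60%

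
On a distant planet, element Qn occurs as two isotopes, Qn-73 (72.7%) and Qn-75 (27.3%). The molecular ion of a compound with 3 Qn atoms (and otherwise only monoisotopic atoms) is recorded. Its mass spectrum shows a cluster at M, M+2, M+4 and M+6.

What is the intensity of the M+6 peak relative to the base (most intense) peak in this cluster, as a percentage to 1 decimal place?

Term probabilities: M 0.3842, M+2 0.4329, M+4 0.1625, M+6 0.0203. Base peak = M+2.
P(M+2) = C(3,1) × 0.727^2 × 0.273^1 = 3 × 0.528529 × 0.2730 = 0.432865 (base)
P(M+6) = C(3,3) × 0.727^0 × 0.273^3 = 1 × 1.0000 × 0.02034642 = 0.020346
Relative intensity = 0.020346 / 0.432865 × 100 = 4.7

4.7%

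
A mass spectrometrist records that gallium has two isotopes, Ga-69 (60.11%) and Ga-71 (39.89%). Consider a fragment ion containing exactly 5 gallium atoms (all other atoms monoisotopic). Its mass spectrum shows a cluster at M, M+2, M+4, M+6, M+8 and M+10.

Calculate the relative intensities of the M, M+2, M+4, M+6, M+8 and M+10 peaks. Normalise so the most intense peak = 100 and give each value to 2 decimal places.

22.71 : 75.34 : 100.00 : 66.36 : 22.02 : 2.92

Expanding (0.6011 + 0.3989)^5:
P(M) = 0.6011^5 = 0.078475
P(M+2) = 5 × 0.6011^4 × 0.3989^1 = 0.260388
P(M+4) = 10 × 0.6011^3 × 0.3989^2 = 0.345596
P(M+6) = 10 × 0.6011^2 × 0.3989^3 = 0.229343
P(M+8) = 5 × 0.6011^1 × 0.3989^4 = 0.076098
P(M+10) = 0.3989^5 = 0.010100
The M+4 peak is largest (0.345596); scaling to 100 gives 22.71 : 75.34 : 100.00 : 66.36 : 22.02 : 2.92.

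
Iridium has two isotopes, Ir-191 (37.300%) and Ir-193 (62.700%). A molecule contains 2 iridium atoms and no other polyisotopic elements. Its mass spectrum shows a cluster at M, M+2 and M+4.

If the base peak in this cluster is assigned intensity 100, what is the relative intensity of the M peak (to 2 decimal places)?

29.74

Term probabilities: M 0.1391, M+2 0.4677, M+4 0.3931. Base peak = M+2.
P(M+2) = C(2,1) × 0.37300^1 × 0.62700^1 = 2 × 0.3730 × 0.6270 = 0.467742 (base)
P(M) = C(2,0) × 0.37300^2 × 0.62700^0 = 1 × 0.139129 × 1.0000 = 0.139129
Relative intensity = 0.139129 / 0.467742 × 100 = 29.74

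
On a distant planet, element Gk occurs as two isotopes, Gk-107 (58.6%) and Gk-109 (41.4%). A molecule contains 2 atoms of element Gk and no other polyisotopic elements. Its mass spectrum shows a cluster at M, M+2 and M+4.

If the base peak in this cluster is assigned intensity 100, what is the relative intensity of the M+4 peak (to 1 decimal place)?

Binomial terms of (0.586 + 0.414)^2: M 0.3434, M+2 0.4852, M+4 0.1714 → M+2 is the base peak.
P(M+2) = C(2,1) × 0.586^1 × 0.414^1 = 2 × 0.5860 × 0.4140 = 0.485208 (base)
P(M+4) = C(2,2) × 0.586^0 × 0.414^2 = 1 × 1.0000 × 0.171396 = 0.171396
Relative intensity = 0.171396 / 0.485208 × 100 = 35.3

35.3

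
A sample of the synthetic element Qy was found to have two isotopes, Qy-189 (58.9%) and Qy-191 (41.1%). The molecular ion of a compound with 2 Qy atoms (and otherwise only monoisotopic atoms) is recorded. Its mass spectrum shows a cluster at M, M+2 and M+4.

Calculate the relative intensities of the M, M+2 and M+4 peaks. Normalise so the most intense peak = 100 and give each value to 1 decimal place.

71.7 : 100.0 : 34.9

Each Qy atom is independently Qy-189 (p = 0.589) or Qy-191 (q = 0.411); the cluster is the binomial expansion (p + q)^2.
P(M) = 0.589^2 = 0.346921
P(M+2) = 2 × 0.589^1 × 0.411^1 = 0.484158
P(M+4) = 0.411^2 = 0.168921
The M+2 peak is largest (0.484158); scaling to 100 gives 71.7 : 100.0 : 34.9.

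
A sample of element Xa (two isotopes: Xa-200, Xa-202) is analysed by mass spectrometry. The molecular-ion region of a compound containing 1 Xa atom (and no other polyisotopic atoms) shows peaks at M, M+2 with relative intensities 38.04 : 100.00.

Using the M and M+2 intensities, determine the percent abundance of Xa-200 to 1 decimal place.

If p is the fraction of Xa that is Xa-200, then I(M+2)/I(M) = [C(1,1)·p^0·(1−p)] / p^1 = 1·(1−p)/p = 100.00/38.04 = 2.6288
(1−p)/p = 2.6288/1 = 2.6288  ⇒  p = 1/(1 + 2.6288) = 0.2756
Xa-200: 27.6%, Xa-202: 72.4%.

27.6%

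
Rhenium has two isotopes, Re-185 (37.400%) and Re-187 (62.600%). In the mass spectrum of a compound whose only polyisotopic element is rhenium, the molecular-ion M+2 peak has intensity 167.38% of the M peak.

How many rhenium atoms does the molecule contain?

1

For n independent Re atoms, I(M+2)/I(M) = n · (abundance Re-187) / (abundance Re-185) = n · 0.62600/0.37400.
n = 1.6738 × 0.37400/0.62600 = 1.00 ≈ 1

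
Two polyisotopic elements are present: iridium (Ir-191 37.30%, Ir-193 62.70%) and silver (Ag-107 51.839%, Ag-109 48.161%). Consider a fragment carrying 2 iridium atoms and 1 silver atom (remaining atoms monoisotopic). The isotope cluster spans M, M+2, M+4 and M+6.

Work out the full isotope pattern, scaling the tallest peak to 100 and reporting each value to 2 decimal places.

16.81 : 72.13 : 100.00 : 44.13

Iridium pattern (n=2): 0.139129 : 0.467742 : 0.393129
Silver pattern (n=1): 0.51839 : 0.48161
Convolve the two distributions (both contribute in 2-u steps):
  M: 0.139129×0.51839 = 0.072123
  M+2: 0.139129×0.48161 + 0.467742×0.51839 = 0.309479
  M+4: 0.467742×0.48161 + 0.393129×0.51839 = 0.429063
  M+6: 0.393129×0.48161 = 0.189335
Scale to base peak (0.429063) = 100: 16.81 : 72.13 : 100.00 : 44.13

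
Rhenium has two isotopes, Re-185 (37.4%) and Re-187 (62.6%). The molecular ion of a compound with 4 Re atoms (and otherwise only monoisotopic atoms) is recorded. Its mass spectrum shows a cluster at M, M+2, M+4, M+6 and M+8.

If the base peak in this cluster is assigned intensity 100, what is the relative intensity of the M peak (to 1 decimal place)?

5.3

Term probabilities: M 0.0196, M+2 0.1310, M+4 0.3289, M+6 0.3670, M+8 0.1536. Base peak = M+6.
P(M+6) = C(4,3) × 0.374^1 × 0.626^3 = 4 × 0.3740 × 0.24531438 = 0.366990 (base)
P(M) = C(4,0) × 0.374^4 × 0.626^0 = 1 × 0.0195653 × 1.0000 = 0.019565
Relative intensity = 0.019565 / 0.366990 × 100 = 5.3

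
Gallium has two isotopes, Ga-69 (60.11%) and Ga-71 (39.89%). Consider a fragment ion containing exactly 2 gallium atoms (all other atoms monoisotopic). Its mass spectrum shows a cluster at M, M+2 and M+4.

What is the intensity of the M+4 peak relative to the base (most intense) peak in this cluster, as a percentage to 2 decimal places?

Binomial terms of (0.6011 + 0.3989)^2: M 0.3613, M+2 0.4796, M+4 0.1591 → M+2 is the base peak.
P(M+2) = C(2,1) × 0.6011^1 × 0.3989^1 = 2 × 0.6011 × 0.3989 = 0.479558 (base)
P(M+4) = C(2,2) × 0.6011^0 × 0.3989^2 = 1 × 1.0000 × 0.15912121 = 0.159121
Relative intensity = 0.159121 / 0.479558 × 100 = 33.18

33.18%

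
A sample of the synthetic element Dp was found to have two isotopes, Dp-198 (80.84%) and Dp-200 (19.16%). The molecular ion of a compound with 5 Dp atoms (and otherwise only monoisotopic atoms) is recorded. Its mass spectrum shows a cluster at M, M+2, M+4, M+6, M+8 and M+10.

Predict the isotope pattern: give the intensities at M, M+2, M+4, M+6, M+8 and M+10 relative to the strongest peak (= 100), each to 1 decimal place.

The 5 Dp atoms are independent, so intensities follow the terms of (0.8084 + 0.1916)^5.
P(M) = 0.8084^5 = 0.345248
P(M+2) = 5 × 0.8084^4 × 0.1916^1 = 0.409139
P(M+4) = 10 × 0.8084^3 × 0.1916^2 = 0.193941
P(M+6) = 10 × 0.8084^2 × 0.1916^3 = 0.045966
P(M+8) = 5 × 0.8084^1 × 0.1916^4 = 0.005447
P(M+10) = 0.1916^5 = 0.000258
The M+2 peak is largest (0.409139); scaling to 100 gives 84.4 : 100.0 : 47.4 : 11.2 : 1.3 : 0.1.

84.4 : 100.0 : 47.4 : 11.2 : 1.3 : 0.1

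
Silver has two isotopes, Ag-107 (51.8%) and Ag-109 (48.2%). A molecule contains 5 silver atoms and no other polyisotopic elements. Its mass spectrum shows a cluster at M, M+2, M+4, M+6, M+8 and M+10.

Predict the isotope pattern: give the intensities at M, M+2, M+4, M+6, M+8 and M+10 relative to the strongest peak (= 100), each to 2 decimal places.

Each Ag atom is independently Ag-107 (p = 0.518) or Ag-109 (q = 0.482); the cluster is the binomial expansion (p + q)^5.
P(M) = 0.518^5 = 0.037295
P(M+2) = 5 × 0.518^4 × 0.482^1 = 0.173515
P(M+4) = 10 × 0.518^3 × 0.482^2 = 0.322911
P(M+6) = 10 × 0.518^2 × 0.482^3 = 0.300470
P(M+8) = 5 × 0.518^1 × 0.482^4 = 0.139794
P(M+10) = 0.482^5 = 0.026016
The M+4 peak is largest (0.322911); scaling to 100 gives 11.55 : 53.73 : 100.00 : 93.05 : 43.29 : 8.06.

11.55 : 53.73 : 100.00 : 93.05 : 43.29 : 8.06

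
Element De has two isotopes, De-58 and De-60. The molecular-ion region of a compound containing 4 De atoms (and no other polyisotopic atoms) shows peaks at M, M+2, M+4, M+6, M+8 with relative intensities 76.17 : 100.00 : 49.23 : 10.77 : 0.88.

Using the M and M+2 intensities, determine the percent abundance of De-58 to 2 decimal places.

If p is the fraction of De that is De-58, then I(M+2)/I(M) = [C(4,1)·p^3·(1−p)] / p^4 = 4·(1−p)/p = 100.00/76.17 = 1.3129
(1−p)/p = 1.3129/4 = 0.3282  ⇒  p = 1/(1 + 0.3282) = 0.7529
De-58: 75.29%, De-60: 24.71%.

75.29%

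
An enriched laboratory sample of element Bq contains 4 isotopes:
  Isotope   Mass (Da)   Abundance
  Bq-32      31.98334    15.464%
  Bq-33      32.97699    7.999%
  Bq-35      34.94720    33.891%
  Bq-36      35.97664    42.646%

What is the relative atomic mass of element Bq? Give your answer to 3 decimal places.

Average mass = Σ (abundance × isotope mass) = 0.15464 × 31.98334 + 0.07999 × 32.97699 + 0.33891 × 34.94720 + 0.42646 × 35.97664
= 4.945904 + 2.637829 + 11.843956 + 15.342598 = 34.770287 Da

34.770 Da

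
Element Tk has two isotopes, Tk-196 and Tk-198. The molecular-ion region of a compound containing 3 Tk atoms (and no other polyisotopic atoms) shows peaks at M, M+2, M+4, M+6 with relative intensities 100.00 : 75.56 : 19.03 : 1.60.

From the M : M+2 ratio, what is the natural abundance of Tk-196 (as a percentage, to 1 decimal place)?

Let p = fractional abundance of Tk-196. I(M+2)/I(M) = [C(3,1)·p^2·(1−p)] / p^3 = 3·(1−p)/p = 75.56/100.00 = 0.7556
(1−p)/p = 0.7556/3 = 0.2519  ⇒  p = 1/(1 + 0.2519) = 0.7988
Tk-196: 79.9%, Tk-198: 20.1%.

79.9%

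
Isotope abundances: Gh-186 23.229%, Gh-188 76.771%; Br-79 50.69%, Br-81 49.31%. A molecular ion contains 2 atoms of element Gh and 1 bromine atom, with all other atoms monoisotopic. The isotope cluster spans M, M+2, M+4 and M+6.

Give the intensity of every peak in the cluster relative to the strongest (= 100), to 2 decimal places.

Element Gh pattern (n=2): 0.05395864 : 0.35666271 : 0.58937864
Bromine pattern (n=1): 0.5069 : 0.4931
Convolve the two distributions (both contribute in 2-u steps):
  M: 0.05395864×0.5069 = 0.027352
  M+2: 0.05395864×0.4931 + 0.35666271×0.5069 = 0.207399
  M+4: 0.35666271×0.4931 + 0.58937864×0.5069 = 0.474626
  M+6: 0.58937864×0.4931 = 0.290623
Scale to base peak (0.474626) = 100: 5.76 : 43.70 : 100.00 : 61.23

5.76 : 43.70 : 100.00 : 61.23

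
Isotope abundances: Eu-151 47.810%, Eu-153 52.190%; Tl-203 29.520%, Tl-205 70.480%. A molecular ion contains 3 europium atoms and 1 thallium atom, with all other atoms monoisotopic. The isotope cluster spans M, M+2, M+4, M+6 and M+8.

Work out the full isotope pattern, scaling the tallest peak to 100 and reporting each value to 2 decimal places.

8.78 : 49.70 : 100.00 : 86.33 : 27.26

Europium pattern (n=3): 0.10928391 : 0.3578871 : 0.39067407 : 0.14215492
Thallium pattern (n=1): 0.2952 : 0.7048
Convolve the two distributions (both contribute in 2-u steps):
  M: 0.10928391×0.2952 = 0.032261
  M+2: 0.10928391×0.7048 + 0.3578871×0.2952 = 0.182672
  M+4: 0.3578871×0.7048 + 0.39067407×0.2952 = 0.367566
  M+6: 0.39067407×0.7048 + 0.14215492×0.2952 = 0.317311
  M+8: 0.14215492×0.7048 = 0.100191
Scale to base peak (0.367566) = 100: 8.78 : 49.70 : 100.00 : 86.33 : 27.26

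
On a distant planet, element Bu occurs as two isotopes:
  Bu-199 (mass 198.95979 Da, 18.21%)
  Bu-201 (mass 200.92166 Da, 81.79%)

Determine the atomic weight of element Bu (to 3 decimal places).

200.564 Da

Weight each isotope mass by its fractional abundance: 0.1821 × 198.95979 + 0.8179 × 200.92166
= 36.230578 + 164.333826 = 200.564404 Da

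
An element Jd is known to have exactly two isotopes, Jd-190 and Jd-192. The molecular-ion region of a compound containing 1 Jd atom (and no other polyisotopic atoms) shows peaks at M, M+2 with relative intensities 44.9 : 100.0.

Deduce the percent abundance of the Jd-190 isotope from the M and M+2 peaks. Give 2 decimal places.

30.99%

If p is the fraction of Jd that is Jd-190, then I(M+2)/I(M) = [C(1,1)·p^0·(1−p)] / p^1 = 1·(1−p)/p = 100.0/44.9 = 2.2272
(1−p)/p = 2.2272/1 = 2.2272  ⇒  p = 1/(1 + 2.2272) = 0.3099
Jd-190: 30.99%, Jd-192: 69.01%.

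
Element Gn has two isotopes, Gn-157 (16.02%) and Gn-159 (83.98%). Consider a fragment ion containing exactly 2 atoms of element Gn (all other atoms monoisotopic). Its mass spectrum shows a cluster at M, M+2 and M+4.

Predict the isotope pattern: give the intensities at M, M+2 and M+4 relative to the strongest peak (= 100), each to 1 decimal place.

3.6 : 38.2 : 100.0

The 2 Gn atoms are independent, so intensities follow the terms of (0.1602 + 0.8398)^2.
P(M) = 0.1602^2 = 0.025664
P(M+2) = 2 × 0.1602^1 × 0.8398^1 = 0.269072
P(M+4) = 0.8398^2 = 0.705264
The M+4 peak is largest (0.705264); scaling to 100 gives 3.6 : 38.2 : 100.0.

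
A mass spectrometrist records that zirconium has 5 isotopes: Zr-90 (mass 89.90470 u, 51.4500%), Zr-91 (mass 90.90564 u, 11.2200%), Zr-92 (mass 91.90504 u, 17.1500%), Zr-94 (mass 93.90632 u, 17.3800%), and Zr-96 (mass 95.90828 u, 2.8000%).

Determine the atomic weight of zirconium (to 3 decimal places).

The abundance-weighted mean is 0.514500 × 89.90470 + 0.112200 × 90.90564 + 0.171500 × 91.90504 + 0.173800 × 93.90632 + 0.028000 × 95.90828
= 46.255968 + 10.199613 + 15.761714 + 16.320918 + 2.685432 = 91.223645 u

91.224 u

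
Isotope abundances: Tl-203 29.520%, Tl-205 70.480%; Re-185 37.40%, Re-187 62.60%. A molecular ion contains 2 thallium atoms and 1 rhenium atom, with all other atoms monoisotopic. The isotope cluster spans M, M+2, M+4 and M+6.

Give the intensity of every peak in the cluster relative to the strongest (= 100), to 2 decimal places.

7.30 : 47.10 : 100.00 : 69.68

Thallium pattern (n=2): 0.08714304 : 0.41611392 : 0.49674304
Rhenium pattern (n=1): 0.3740 : 0.6260
Convolve the two distributions (both contribute in 2-u steps):
  M: 0.08714304×0.3740 = 0.032591
  M+2: 0.08714304×0.6260 + 0.41611392×0.3740 = 0.210178
  M+4: 0.41611392×0.6260 + 0.49674304×0.3740 = 0.446269
  M+6: 0.49674304×0.6260 = 0.310961
Scale to base peak (0.446269) = 100: 7.30 : 47.10 : 100.00 : 69.68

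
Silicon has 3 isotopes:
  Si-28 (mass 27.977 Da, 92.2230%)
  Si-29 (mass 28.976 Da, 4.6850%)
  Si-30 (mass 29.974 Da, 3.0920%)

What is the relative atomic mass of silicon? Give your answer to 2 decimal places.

The abundance-weighted mean is 0.922230 × 27.977 + 0.046850 × 28.976 + 0.030920 × 29.974
= 25.8012 + 1.3575 + 0.9268 = 28.0855 Da

28.09 Da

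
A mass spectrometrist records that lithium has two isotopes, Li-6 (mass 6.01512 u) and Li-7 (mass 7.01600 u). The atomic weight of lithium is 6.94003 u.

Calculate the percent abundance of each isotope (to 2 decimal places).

Li-6: 7.59%, Li-7: 92.41%

With x = fraction of Li-6 (so Li-7 is 1 − x):
6.01512·x + 7.01600·(1 − x) = 6.94003
(6.01512 − 7.01600)·x = 6.94003 − 7.01600
x = -0.07597 / -1.00088 = 0.07590 → 7.59% Li-6, 92.41% Li-7.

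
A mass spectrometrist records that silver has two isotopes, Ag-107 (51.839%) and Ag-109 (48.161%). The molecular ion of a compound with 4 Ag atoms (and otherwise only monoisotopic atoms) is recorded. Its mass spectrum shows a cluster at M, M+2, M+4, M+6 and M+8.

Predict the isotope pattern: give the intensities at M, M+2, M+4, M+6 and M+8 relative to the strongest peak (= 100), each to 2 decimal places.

19.31 : 71.76 : 100.00 : 61.94 : 14.39

Expanding (0.51839 + 0.48161)^4:
P(M) = 0.51839^4 = 0.072215
P(M+2) = 4 × 0.51839^3 × 0.48161^1 = 0.268365
P(M+4) = 6 × 0.51839^2 × 0.48161^2 = 0.373986
P(M+6) = 4 × 0.51839^1 × 0.48161^3 = 0.231634
P(M+8) = 0.48161^4 = 0.053800
The M+4 peak is largest (0.373986); scaling to 100 gives 19.31 : 71.76 : 100.00 : 61.94 : 14.39.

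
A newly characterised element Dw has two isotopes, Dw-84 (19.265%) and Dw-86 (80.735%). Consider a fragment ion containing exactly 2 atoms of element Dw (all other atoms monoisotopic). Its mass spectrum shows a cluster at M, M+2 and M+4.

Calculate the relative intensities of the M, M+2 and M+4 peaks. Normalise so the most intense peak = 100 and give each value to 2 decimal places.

5.69 : 47.72 : 100.00

Expanding (0.19265 + 0.80735)^2:
P(M) = 0.19265^2 = 0.037114
P(M+2) = 2 × 0.19265^1 × 0.80735^1 = 0.311072
P(M+4) = 0.80735^2 = 0.651814
The M+4 peak is largest (0.651814); scaling to 100 gives 5.69 : 47.72 : 100.00.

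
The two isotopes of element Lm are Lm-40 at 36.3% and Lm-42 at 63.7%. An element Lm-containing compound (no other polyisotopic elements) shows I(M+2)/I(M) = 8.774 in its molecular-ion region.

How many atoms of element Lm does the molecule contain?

The M+2/M ratio from n Lm atoms is n · q/p = n · 0.637/0.363.
n = 8.774 × 0.363/0.637 = 5.00 ≈ 5

5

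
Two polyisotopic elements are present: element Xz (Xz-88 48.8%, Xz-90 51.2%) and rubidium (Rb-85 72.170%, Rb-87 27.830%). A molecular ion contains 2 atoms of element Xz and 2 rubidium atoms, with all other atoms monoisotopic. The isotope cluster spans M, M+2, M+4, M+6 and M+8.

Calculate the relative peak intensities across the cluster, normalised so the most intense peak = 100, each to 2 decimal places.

Element Xz pattern (n=2): 0.238144 : 0.499712 : 0.262144
Rubidium pattern (n=2): 0.52085089 : 0.40169822 : 0.07745089
Convolve the two distributions (both contribute in 2-u steps):
  M: 0.238144×0.52085089 = 0.124038
  M+2: 0.238144×0.40169822 + 0.499712×0.52085089 = 0.355937
  M+4: 0.238144×0.07745089 + 0.499712×0.40169822 + 0.262144×0.52085089 = 0.355716
  M+6: 0.499712×0.07745089 + 0.262144×0.40169822 = 0.144006
  M+8: 0.262144×0.07745089 = 0.020303
Scale to base peak (0.355937) = 100: 34.85 : 100.00 : 99.94 : 40.46 : 5.70

34.85 : 100.00 : 99.94 : 40.46 : 5.70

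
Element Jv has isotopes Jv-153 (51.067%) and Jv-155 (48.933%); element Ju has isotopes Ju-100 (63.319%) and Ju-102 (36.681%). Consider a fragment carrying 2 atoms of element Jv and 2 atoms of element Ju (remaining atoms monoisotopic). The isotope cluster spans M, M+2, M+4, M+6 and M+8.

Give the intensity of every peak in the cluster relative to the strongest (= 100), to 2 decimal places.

28.78 : 88.51 : 100.00 : 49.13 : 8.87

Element Jv pattern (n=2): 0.26078385 : 0.4997723 : 0.23944385
Element Ju pattern (n=2): 0.40092958 : 0.46452085 : 0.13454958
Convolve the two distributions (both contribute in 2-u steps):
  M: 0.26078385×0.40092958 = 0.104556
  M+2: 0.26078385×0.46452085 + 0.4997723×0.40092958 = 0.321513
  M+4: 0.26078385×0.13454958 + 0.4997723×0.46452085 + 0.23944385×0.40092958 = 0.363243
  M+6: 0.4997723×0.13454958 + 0.23944385×0.46452085 = 0.178471
  M+8: 0.23944385×0.13454958 = 0.032217
Scale to base peak (0.363243) = 100: 28.78 : 88.51 : 100.00 : 49.13 : 8.87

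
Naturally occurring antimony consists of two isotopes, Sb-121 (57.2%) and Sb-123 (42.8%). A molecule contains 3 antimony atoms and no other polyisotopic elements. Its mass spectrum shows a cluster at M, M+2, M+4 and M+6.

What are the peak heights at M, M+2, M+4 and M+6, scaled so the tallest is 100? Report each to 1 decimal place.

44.5 : 100.0 : 74.8 : 18.7

The 3 Sb atoms are independent, so intensities follow the terms of (0.572 + 0.428)^3.
P(M) = 0.572^3 = 0.187149
P(M+2) = 3 × 0.572^2 × 0.428^1 = 0.420104
P(M+4) = 3 × 0.572^1 × 0.428^2 = 0.314344
P(M+6) = 0.428^3 = 0.078403
The M+2 peak is largest (0.420104); scaling to 100 gives 44.5 : 100.0 : 74.8 : 18.7.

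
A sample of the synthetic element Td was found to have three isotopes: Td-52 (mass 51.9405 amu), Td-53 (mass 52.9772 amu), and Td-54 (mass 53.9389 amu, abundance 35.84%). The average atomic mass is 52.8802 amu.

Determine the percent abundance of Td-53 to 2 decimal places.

21.56%

The remaining 64.16% is split between Td-52 (fraction x) and Td-53 (fraction 0.6416 − x).
Substituting: 51.9405x + 52.9772(0.6416 − x) = 33.54849824
(51.9405 − 52.9772)x = -0.44167328  ⇒  x = 0.42604, y = 0.21556
Td-52: 42.60%, Td-53: 21.56%.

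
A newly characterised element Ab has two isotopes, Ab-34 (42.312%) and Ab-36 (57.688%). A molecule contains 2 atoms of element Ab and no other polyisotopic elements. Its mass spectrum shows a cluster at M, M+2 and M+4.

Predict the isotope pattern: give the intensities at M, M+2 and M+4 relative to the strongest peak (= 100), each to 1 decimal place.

36.7 : 100.0 : 68.2

Expanding (0.42312 + 0.57688)^2:
P(M) = 0.42312^2 = 0.179031
P(M+2) = 2 × 0.42312^1 × 0.57688^1 = 0.488179
P(M+4) = 0.57688^2 = 0.332791
The M+2 peak is largest (0.488179); scaling to 100 gives 36.7 : 100.0 : 68.2.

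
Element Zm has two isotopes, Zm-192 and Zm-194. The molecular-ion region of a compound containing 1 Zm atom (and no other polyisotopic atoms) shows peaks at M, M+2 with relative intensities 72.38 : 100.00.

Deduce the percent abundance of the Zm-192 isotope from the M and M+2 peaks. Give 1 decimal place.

42.0%

Write p for the Zm-192 fraction. I(M+2)/I(M) = [C(1,1)·p^0·(1−p)] / p^1 = 1·(1−p)/p = 100.00/72.38 = 1.3816
(1−p)/p = 1.3816/1 = 1.3816  ⇒  p = 1/(1 + 1.3816) = 0.4199
Zm-192: 42.0%, Zm-194: 58.0%.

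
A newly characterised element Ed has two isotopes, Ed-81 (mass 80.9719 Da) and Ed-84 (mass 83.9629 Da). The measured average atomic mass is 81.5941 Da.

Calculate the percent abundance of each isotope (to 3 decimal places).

Ed-81: 79.198%, Ed-84: 20.802%

Let x be the fractional abundance of Ed-81; then Ed-84 has abundance 1 − x.
80.9719·x + 83.9629·(1 − x) = 81.5941
(80.9719 − 83.9629)·x = 81.5941 − 83.9629
x = -2.3688 / -2.9910 = 0.79198 → 79.198% Ed-81, 20.802% Ed-84.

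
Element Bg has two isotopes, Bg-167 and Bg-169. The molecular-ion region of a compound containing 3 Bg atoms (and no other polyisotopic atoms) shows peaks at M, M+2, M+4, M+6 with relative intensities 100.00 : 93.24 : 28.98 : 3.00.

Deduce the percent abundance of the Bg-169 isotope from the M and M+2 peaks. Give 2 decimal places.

Write p for the Bg-167 fraction. I(M+2)/I(M) = [C(3,1)·p^2·(1−p)] / p^3 = 3·(1−p)/p = 93.24/100.00 = 0.9324
(1−p)/p = 0.9324/3 = 0.3108  ⇒  p = 1/(1 + 0.3108) = 0.7629
Bg-167: 76.29%, Bg-169: 23.71%.

23.71%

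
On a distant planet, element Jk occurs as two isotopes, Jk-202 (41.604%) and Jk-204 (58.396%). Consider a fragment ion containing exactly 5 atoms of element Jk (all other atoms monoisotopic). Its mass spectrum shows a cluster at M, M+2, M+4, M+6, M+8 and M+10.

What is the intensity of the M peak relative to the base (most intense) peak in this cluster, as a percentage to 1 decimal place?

Binomial terms of (0.41604 + 0.58396)^5: M 0.0125, M+2 0.0875, M+4 0.2456, M+6 0.3447, M+8 0.2419, M+10 0.0679 → M+6 is the base peak.
P(M+6) = C(5,3) × 0.41604^2 × 0.58396^3 = 10 × 0.17308928 × 0.19913578 = 0.344683 (base)
P(M) = C(5,0) × 0.41604^5 × 0.58396^0 = 1 × 0.01246452 × 1.0000 = 0.012465
Relative intensity = 0.012465 / 0.344683 × 100 = 3.6

3.6%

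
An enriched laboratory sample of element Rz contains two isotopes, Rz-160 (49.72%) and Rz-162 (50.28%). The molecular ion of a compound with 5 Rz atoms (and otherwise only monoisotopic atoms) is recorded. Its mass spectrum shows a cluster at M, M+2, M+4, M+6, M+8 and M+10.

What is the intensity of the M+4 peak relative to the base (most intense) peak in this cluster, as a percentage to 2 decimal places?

98.89%

Term probabilities: M 0.0304, M+2 0.1536, M+4 0.3107, M+6 0.3142, M+8 0.1589, M+10 0.0321. Base peak = M+6.
P(M+6) = C(5,3) × 0.4972^2 × 0.5028^3 = 10 × 0.24720784 × 0.12711178 = 0.314230 (base)
P(M+4) = C(5,2) × 0.4972^3 × 0.5028^2 = 10 × 0.12291174 × 0.25280784 = 0.310731
Relative intensity = 0.310731 / 0.314230 × 100 = 98.89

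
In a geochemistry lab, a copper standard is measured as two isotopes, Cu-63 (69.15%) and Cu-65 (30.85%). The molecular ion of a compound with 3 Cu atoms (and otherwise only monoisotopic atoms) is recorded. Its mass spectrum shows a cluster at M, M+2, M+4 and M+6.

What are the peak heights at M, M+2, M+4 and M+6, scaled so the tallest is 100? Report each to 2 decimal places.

The 3 Cu atoms are independent, so intensities follow the terms of (0.6915 + 0.3085)^3.
P(M) = 0.6915^3 = 0.330656
P(M+2) = 3 × 0.6915^2 × 0.3085^1 = 0.442548
P(M+4) = 3 × 0.6915^1 × 0.3085^2 = 0.197435
P(M+6) = 0.3085^3 = 0.029361
The M+2 peak is largest (0.442548); scaling to 100 gives 74.72 : 100.00 : 44.61 : 6.63.

74.72 : 100.00 : 44.61 : 6.63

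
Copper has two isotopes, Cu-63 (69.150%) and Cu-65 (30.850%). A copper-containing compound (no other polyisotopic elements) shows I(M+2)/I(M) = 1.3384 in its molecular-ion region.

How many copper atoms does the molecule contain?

3

For n independent Cu atoms, I(M+2)/I(M) = n · (abundance Cu-65) / (abundance Cu-63) = n · 0.30850/0.69150.
n = 1.3384 × 0.69150/0.30850 = 3.00 ≈ 3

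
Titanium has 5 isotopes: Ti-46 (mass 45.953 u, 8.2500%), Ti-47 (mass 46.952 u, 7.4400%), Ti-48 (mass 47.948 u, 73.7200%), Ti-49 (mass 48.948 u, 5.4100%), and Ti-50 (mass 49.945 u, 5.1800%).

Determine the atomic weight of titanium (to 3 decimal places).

47.867 u

Weight each isotope mass by its fractional abundance: 0.082500 × 45.953 + 0.074400 × 46.952 + 0.737200 × 47.948 + 0.054100 × 48.948 + 0.051800 × 49.945
= 3.7911 + 3.4932 + 35.3473 + 2.6481 + 2.5872 = 47.8669 u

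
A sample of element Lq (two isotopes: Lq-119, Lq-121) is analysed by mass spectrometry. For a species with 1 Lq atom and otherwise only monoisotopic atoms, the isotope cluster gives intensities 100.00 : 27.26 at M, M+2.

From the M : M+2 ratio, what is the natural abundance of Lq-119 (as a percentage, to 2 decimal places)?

Write p for the Lq-119 fraction. I(M+2)/I(M) = [C(1,1)·p^0·(1−p)] / p^1 = 1·(1−p)/p = 27.26/100.00 = 0.2726
(1−p)/p = 0.2726/1 = 0.2726  ⇒  p = 1/(1 + 0.2726) = 0.7858
Lq-119: 78.58%, Lq-121: 21.42%.

78.58%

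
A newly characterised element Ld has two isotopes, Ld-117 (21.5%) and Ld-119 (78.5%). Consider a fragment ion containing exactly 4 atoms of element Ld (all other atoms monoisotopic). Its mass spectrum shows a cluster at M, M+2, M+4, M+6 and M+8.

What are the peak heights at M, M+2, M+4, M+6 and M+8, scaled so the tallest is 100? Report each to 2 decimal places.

The 4 Ld atoms are independent, so intensities follow the terms of (0.215 + 0.785)^4.
P(M) = 0.215^4 = 0.002137
P(M+2) = 4 × 0.215^3 × 0.785^1 = 0.031206
P(M+4) = 6 × 0.215^2 × 0.785^2 = 0.170910
P(M+6) = 4 × 0.215^1 × 0.785^3 = 0.416013
P(M+8) = 0.785^4 = 0.379733
The M+6 peak is largest (0.416013); scaling to 100 gives 0.51 : 7.50 : 41.08 : 100.00 : 91.28.

0.51 : 7.50 : 41.08 : 100.00 : 91.28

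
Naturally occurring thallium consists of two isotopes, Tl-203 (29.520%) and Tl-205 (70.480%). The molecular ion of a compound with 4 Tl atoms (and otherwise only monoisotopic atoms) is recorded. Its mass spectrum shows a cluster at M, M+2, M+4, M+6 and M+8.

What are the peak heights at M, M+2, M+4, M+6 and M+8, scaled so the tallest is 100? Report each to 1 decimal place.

Expanding (0.29520 + 0.70480)^4:
P(M) = 0.29520^4 = 0.007594
P(M+2) = 4 × 0.29520^3 × 0.70480^1 = 0.072523
P(M+4) = 6 × 0.29520^2 × 0.70480^2 = 0.259726
P(M+6) = 4 × 0.29520^1 × 0.70480^3 = 0.413403
P(M+8) = 0.70480^4 = 0.246754
The M+6 peak is largest (0.413403); scaling to 100 gives 1.8 : 17.5 : 62.8 : 100.0 : 59.7.

1.8 : 17.5 : 62.8 : 100.0 : 59.7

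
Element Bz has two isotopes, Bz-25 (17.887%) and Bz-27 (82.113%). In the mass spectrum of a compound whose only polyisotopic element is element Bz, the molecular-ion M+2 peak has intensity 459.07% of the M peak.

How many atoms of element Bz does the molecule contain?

For n independent Bz atoms, I(M+2)/I(M) = n · (abundance Bz-27) / (abundance Bz-25) = n · 0.82113/0.17887.
n = 4.5907 × 0.17887/0.82113 = 1.00 ≈ 1

1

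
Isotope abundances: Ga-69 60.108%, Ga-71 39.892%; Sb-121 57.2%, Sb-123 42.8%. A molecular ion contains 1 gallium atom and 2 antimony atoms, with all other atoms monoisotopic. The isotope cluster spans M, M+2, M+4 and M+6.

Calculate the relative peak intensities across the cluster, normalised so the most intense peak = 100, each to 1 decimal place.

Gallium pattern (n=1): 0.60108 : 0.39892
Antimony pattern (n=2): 0.327184 : 0.489632 : 0.183184
Convolve the two distributions (both contribute in 2-u steps):
  M: 0.60108×0.327184 = 0.196664
  M+2: 0.60108×0.489632 + 0.39892×0.327184 = 0.424828
  M+4: 0.60108×0.183184 + 0.39892×0.489632 = 0.305432
  M+6: 0.39892×0.183184 = 0.073076
Scale to base peak (0.424828) = 100: 46.3 : 100.0 : 71.9 : 17.2

46.3 : 100.0 : 71.9 : 17.2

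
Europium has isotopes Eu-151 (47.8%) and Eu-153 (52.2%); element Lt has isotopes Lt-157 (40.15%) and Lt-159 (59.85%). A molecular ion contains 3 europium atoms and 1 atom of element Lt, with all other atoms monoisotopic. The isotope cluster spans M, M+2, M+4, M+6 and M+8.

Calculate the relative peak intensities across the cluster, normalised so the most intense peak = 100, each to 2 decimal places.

Europium pattern (n=3): 0.10921535 : 0.35780594 : 0.39074206 : 0.14223665
Element Lt pattern (n=1): 0.4015 : 0.5985
Convolve the two distributions (both contribute in 2-u steps):
  M: 0.10921535×0.4015 = 0.043850
  M+2: 0.10921535×0.5985 + 0.35780594×0.4015 = 0.209024
  M+4: 0.35780594×0.5985 + 0.39074206×0.4015 = 0.371030
  M+6: 0.39074206×0.5985 + 0.14223665×0.4015 = 0.290967
  M+8: 0.14223665×0.5985 = 0.085129
Scale to base peak (0.371030) = 100: 11.82 : 56.34 : 100.00 : 78.42 : 22.94

11.82 : 56.34 : 100.00 : 78.42 : 22.94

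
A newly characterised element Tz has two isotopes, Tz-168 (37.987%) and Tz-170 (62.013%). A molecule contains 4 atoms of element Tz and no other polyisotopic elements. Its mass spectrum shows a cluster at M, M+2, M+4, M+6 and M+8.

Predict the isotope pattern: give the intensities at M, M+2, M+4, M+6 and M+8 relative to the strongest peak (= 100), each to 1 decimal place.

5.7 : 37.5 : 91.9 : 100.0 : 40.8

Expanding (0.37987 + 0.62013)^4:
P(M) = 0.37987^4 = 0.020823
P(M+2) = 4 × 0.37987^3 × 0.62013^1 = 0.135971
P(M+4) = 6 × 0.37987^2 × 0.62013^2 = 0.332956
P(M+6) = 4 × 0.37987^1 × 0.62013^3 = 0.362362
P(M+8) = 0.62013^4 = 0.147887
The M+6 peak is largest (0.362362); scaling to 100 gives 5.7 : 37.5 : 91.9 : 100.0 : 40.8.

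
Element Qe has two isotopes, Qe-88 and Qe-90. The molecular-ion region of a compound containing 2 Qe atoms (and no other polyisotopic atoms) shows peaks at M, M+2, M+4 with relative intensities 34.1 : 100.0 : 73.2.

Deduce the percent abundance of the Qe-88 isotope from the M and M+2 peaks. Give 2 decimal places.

40.55%

Let p = fractional abundance of Qe-88. I(M+2)/I(M) = [C(2,1)·p^1·(1−p)] / p^2 = 2·(1−p)/p = 100.0/34.1 = 2.9326
(1−p)/p = 2.9326/2 = 1.4663  ⇒  p = 1/(1 + 1.4663) = 0.4055
Qe-88: 40.55%, Qe-90: 59.45%.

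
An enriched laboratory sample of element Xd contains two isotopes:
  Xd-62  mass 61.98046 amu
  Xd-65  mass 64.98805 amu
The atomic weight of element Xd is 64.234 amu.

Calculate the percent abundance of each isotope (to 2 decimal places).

Xd-62: 25.07%, Xd-65: 74.93%

Writing the weighted mean with unknown fraction x of Xd-62:
61.98046·x + 64.98805·(1 − x) = 64.234
(61.98046 − 64.98805)·x = 64.234 − 64.98805
x = -0.75405 / -3.00759 = 0.25072 → 25.07% Xd-62, 74.93% Xd-65.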